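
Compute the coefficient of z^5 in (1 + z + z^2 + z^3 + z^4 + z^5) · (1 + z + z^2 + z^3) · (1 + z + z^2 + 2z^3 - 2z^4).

(1 + z + z^2 + z^3 + z^4 + z^5) has coefficients 1,1,1,1,1,1 for degrees 0…5.
(1 + z + z^2 + z^3) has coefficients 1,1,1,1,0,0 for degrees 0…5.
Finally multiplying by (1 + z + z^2 + 2z^3 - 2z^4), the product of all factors after the first has coefficients 1,2,3,5,2,1 for degrees 0…5.
[z^5] = 1·1 + 1·2 + 1·5 + 1·3 + 1·2 + 1·1 = 14.

14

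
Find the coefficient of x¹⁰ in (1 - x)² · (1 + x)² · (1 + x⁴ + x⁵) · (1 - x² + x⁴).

(1 - x)² has coefficients 1,-2,1 for degrees 0…2.
(1 + x)² has coefficients 1,2,1,0,0,0,0,0,0,0,0 for degrees 0…10.
Multiplying by (1 + x⁴ + x⁵) gives running coefficients 1,2,1,0,1,3,3,1,0,0,0 for degrees 0…10.
Finally multiplying by (1 - x² + x⁴), the product of all factors after the first has coefficients 1,2,0,-2,1,5,3,-2,-2,2,3 for degrees 0…10.
[x¹⁰] = 1·3 − 2·2 + 1·(-2) = -3.

-3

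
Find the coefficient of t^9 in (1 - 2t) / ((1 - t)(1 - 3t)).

9842

Partial fractions give a closed form: a_n = (1/2)·1^n + (1/2)·3^n.
At n = 9: a_9 = 9842.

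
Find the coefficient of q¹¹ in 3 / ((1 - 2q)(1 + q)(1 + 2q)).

-4095

Partial fractions give a closed form: a_n = (1)·2^n + (-1)·(-1)^n + (3)·(-2)^n.
At n = 11: a_11 = -4095.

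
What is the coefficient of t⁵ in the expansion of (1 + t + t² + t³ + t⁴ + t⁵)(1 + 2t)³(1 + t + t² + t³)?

(1 + t + t² + t³ + t⁴ + t⁵) has coefficients 1,1,1,1,1,1 for degrees 0…5.
(1 + 2t)³ has coefficients 1,6,12,8,0,0 for degrees 0…5.
Finally multiplying by (1 + t + t² + t³), the product of all factors after the first has coefficients 1,7,19,27,26,20 for degrees 0…5.
[t⁵] = 1·20 + 1·26 + 1·27 + 1·19 + 1·7 + 1·1 = 100.

100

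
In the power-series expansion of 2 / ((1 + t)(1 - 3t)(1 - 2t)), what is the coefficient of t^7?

9500

Partial fractions give a closed form: a_n = (1/6)·(-1)^n + (9/2)·3^n + (-8/3)·2^n.
At n = 7: a_7 = 9500.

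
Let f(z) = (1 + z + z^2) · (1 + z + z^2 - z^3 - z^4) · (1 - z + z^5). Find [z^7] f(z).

4

(1 + z + z^2) has coefficients 1,1,1 for degrees 0…2.
(1 + z + z^2 - z^3 - z^4) has coefficients 1,1,1,-1,-1,0,0,0 for degrees 0…7.
Finally multiplying by (1 - z + z^5), the product of all factors after the first has coefficients 1,0,0,-2,0,2,1,1 for degrees 0…7.
[z^7] = 1·1 + 1·1 + 1·2 = 4.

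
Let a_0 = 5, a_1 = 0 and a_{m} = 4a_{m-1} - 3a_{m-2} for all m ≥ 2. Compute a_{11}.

-442860

The ordinary generating function has denominator 1 - 4y + 3y^2.
Iterating the recurrence: a_0,…,a_{11} = 5, 0, -15, -60, -195, -600, -1815, -5460, -16395, -49200, -147615, -442860.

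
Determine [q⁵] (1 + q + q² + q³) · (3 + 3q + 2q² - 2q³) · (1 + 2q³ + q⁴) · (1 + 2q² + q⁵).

49

(1 + q + q² + q³) has coefficients 1,1,1,1 for degrees 0…3.
(3 + 3q + 2q² - 2q³) has coefficients 3,3,2,-2,0,0 for degrees 0…5.
Multiplying by (1 + 2q³ + q⁴) gives running coefficients 3,3,2,4,9,7 for degrees 0…5.
Finally multiplying by (1 + 2q² + q⁵), the product of all factors after the first has coefficients 3,3,8,10,13,18 for degrees 0…5.
[q⁵] = 1·18 + 1·13 + 1·10 + 1·8 = 49.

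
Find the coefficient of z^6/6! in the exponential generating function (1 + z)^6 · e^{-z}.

-185

The EGF product rule gives c_6 = Σ_{k_1+k_2=6} C(6; k_1,k_2) · ∏ g_i(k_i), where (1+z)^6 gives the falling factorial (6)_k; e^{-z} gives (-1)^k.
g_1(k) for k = 0…6: 1, 6, 30, 120, 360, 720, 720.
g_2(k) for k = 0…6: 1, -1, 1, -1, 1, -1, 1.
c_6 = Σ_k C(6,k)·g_1(k)·g_2(6−k) = 1·1·1 + 6·6·(-1) + 15·30·1 + 20·120·(-1) + 15·360·1 + 6·720·(-1) + 1·720·1 = 1 − 36 + 450 − 2400 + 5400 − 4320 + 720 = -185.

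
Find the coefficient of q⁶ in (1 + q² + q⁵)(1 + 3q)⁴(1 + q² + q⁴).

(1 + q² + q⁵) has coefficients 1,0,1,0,0,1 for degrees 0…5.
(1 + 3q)⁴ has coefficients 1,12,54,108,81,0,0 for degrees 0…6.
Finally multiplying by (1 + q² + q⁴), the product of all factors after the first has coefficients 1,12,55,120,136,120,135 for degrees 0…6.
[q⁶] = 1·135 + 1·136 + 1·12 = 283.

283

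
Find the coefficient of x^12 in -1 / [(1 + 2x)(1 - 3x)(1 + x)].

-242425

The denominator gives the recurrence a_n = 7a_(n−2) + 6a_(n−3) for n ≥ 3; the numerator fixes a_0 = -1, a_1 = 0, a_2 = -7.
Iterating: -1, 0, -7, -6, -49, -84, -379, -882, -3157, -8448, -27391, -78078, -242425, so a_12 = -242425.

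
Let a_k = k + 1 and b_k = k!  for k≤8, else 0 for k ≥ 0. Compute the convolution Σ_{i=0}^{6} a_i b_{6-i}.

1079

Write out a_i and b_{6-i} for i = 0,…,6 and sum the products.
Σ = 1·720 + 2·120 + 3·24 + 4·6 + 5·2 + 6·1 + 7·1 = 1079.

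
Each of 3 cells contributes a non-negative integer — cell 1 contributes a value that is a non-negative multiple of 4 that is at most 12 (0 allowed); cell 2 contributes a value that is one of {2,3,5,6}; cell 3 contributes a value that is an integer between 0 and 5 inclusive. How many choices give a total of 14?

7

The generating function for the choices is (1 + y⁴ + y⁸ + y¹²)·(y² + y³ + y⁵ + y⁶)·(1 + y + y² + y³ + y⁴ + y⁵); the count is [y¹⁴].
(1 + y⁴ + y⁸ + y¹²) has coefficients 1,0,0,0,1,0,0,0,1,0,0,0,1 for degrees 0…12.
(y² + y³ + y⁵ + y⁶) has coefficients 0,0,1,1,0,1,1,0,0,0,0,0,0,0,0 for degrees 0…14.
Finally multiplying by (1 + y + y² + y³ + y⁴ + y⁵), the product of all factors after the first has coefficients 0,0,1,2,2,3,4,4,3,2,2,1,0,0,0 for degrees 0…14.
[y¹⁴] = 1·0 + 1·2 + 1·4 + 1·1 = 7.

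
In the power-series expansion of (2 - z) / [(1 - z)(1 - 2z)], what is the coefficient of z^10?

The denominator gives the recurrence a_n = 3a_(n−1) − 2a_(n−2) for n ≥ 2; the numerator fixes a_0 = 2, a_1 = 5.
Iterating: 2, 5, 11, 23, 47, 95, 191, 383, 767, 1535, 3071, so a_10 = 3071.

3071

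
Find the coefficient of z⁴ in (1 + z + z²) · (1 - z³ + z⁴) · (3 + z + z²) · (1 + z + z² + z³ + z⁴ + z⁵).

(1 + z + z²) has coefficients 1,1,1 for degrees 0…2.
(1 - z³ + z⁴) has coefficients 1,0,0,-1,1 for degrees 0…4.
Multiplying by (3 + z + z²) gives running coefficients 3,1,1,-3,2 for degrees 0…4.
Finally multiplying by (1 + z + z² + z³ + z⁴ + z⁵), the product of all factors after the first has coefficients 3,4,5,2,4 for degrees 0…4.
[z⁴] = 1·4 + 1·2 + 1·5 = 11.

11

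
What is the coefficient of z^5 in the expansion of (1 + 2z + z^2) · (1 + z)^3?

(1 + 2z + z^2) has coefficients 1,2,1 for degrees 0…2.
(1 + z)^3 has coefficients 1,3,3,1,0,0 for degrees 0…5.
[z^5] = 1·0 + 2·0 + 1·1 = 1.

1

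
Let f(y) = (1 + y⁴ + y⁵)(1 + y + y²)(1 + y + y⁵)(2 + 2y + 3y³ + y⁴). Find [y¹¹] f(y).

15

(1 + y⁴ + y⁵) has coefficients 1,0,0,0,1,1 for degrees 0…5.
(1 + y + y²) has coefficients 1,1,1,0,0,0,0,0,0,0,0,0 for degrees 0…11.
Multiplying by (1 + y + y⁵) gives running coefficients 1,2,2,1,0,1,1,1,0,0,0,0 for degrees 0…11.
Finally multiplying by (2 + 2y + 3y³ + y⁴), the product of all factors after the first has coefficients 2,6,8,9,9,10,9,5,5,4,4,1 for degrees 0…11.
[y¹¹] = 1·1 + 1·5 + 1·9 = 15.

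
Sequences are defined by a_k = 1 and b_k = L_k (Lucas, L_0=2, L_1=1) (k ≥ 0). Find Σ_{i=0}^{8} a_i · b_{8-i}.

The convolution is the t^8 coefficient of A(t)B(t).
Σ = 1·47 + 1·29 + 1·18 + 1·11 + 1·7 + 1·4 + 1·3 + 1·1 + 1·2 = 122.

122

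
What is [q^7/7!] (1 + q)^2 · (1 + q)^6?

40320

The EGF product rule gives c_7 = Σ_{k_1+k_2=7} C(7; k_1,k_2) · ∏ g_i(k_i), where (1+q)^2 gives the falling factorial (2)_k; (1+q)^6 gives the falling factorial (6)_k.
g_1(k) for k = 0…7: 1, 2, 2, 0, 0, 0, 0, 0.
g_2(k) for k = 0…7: 1, 6, 30, 120, 360, 720, 720, 0.
c_7 = Σ_k C(7,k)·g_1(k)·g_2(7−k) = 7·2·720 + 21·2·720 = 10080 + 30240 = 40320.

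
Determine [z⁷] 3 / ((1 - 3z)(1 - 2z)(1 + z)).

14250

Partial fractions give a closed form: a_n = (27/4)·3^n + (-4)·2^n + (1/4)·(-1)^n.
At n = 7: a_7 = 14250.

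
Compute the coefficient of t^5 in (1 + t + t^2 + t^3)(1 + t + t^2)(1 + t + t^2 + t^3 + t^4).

(1 + t + t^2 + t^3) has coefficients 1,1,1,1 for degrees 0…3.
(1 + t + t^2) has coefficients 1,1,1,0,0,0 for degrees 0…5.
Finally multiplying by (1 + t + t^2 + t^3 + t^4), the product of all factors after the first has coefficients 1,2,3,3,3,2 for degrees 0…5.
[t^5] = 1·2 + 1·3 + 1·3 + 1·3 = 11.

11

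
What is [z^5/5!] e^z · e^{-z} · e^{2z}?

32

The EGF product rule gives c_5 = Σ_{k_1+k_2+k_3=5} C(5; k_1,k_2,k_3) · ∏ g_i(k_i), where e^z gives (1)^k; e^{-z} gives (-1)^k; e^{2z} gives (2)^k.
g_1(k) for k = 0…5: 1, 1, 1, 1, 1, 1.
g_2(k) for k = 0…5: 1, -1, 1, -1, 1, -1.
g_3(k) for k = 0…5: 1, 2, 4, 8, 16, 32.
First combine the last two factors: h(k) = Σ_j C(k,j)·g_2(j)·g_3(k−j) for k = 0…5: 1, 1, 1, 1, 1, 1.
c_5 = Σ_k C(5,k)·g_1(k)·h(5−k) = 1·1·1 + 5·1·1 + 10·1·1 + 10·1·1 + 5·1·1 + 1·1·1 = 1 + 5 + 10 + 10 + 5 + 1 = 32.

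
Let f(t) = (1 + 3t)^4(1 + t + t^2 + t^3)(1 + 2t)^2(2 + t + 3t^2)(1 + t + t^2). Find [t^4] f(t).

(1 + 3t)^4 has coefficients 1,12,54,108,81 for degrees 0…4.
(1 + t + t^2 + t^3) has coefficients 1,1,1,1,0 for degrees 0…4.
Multiplying by (1 + 2t)^2 gives running coefficients 1,5,9,9,8 for degrees 0…4.
Multiplying by (2 + t + 3t^2) gives running coefficients 2,11,26,42,52 for degrees 0…4.
Finally multiplying by (1 + t + t^2), the product of all factors after the first has coefficients 2,13,39,79,120 for degrees 0…4.
[t^4] = 1·120 + 12·79 + 54·39 + 108·13 + 81·2 = 4740.

4740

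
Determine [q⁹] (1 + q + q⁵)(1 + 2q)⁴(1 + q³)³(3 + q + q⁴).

(1 + q + q⁵) has coefficients 1,1,0,0,0,1 for degrees 0…5.
(1 + 2q)⁴ has coefficients 1,8,24,32,16,0,0,0,0,0 for degrees 0…9.
Multiplying by (1 + q³)³ gives running coefficients 1,8,24,35,40,72,99,72,72,97 for degrees 0…9.
Finally multiplying by (3 + q + q⁴), the product of all factors after the first has coefficients 3,25,80,129,156,264,393,350,328,435 for degrees 0…9.
[q⁹] = 1·435 + 1·328 + 1·156 = 919.

919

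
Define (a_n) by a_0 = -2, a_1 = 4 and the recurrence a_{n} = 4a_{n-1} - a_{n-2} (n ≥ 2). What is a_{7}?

The ordinary generating function has denominator 1 - 4t + t^2.
Iterating the recurrence: a_0,…,a_{7} = -2, 4, 18, 68, 254, 948, 3538, 13204.

13204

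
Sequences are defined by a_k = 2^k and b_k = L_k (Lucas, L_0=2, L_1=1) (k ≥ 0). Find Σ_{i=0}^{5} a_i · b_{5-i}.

145

This is [x^5] in the product of the two ordinary generating functions.
Σ = 1·11 + 2·7 + 4·4 + 8·3 + 16·1 + 32·2 = 145.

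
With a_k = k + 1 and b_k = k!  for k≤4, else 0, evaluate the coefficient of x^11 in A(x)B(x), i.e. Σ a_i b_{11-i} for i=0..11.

289

This is [x^11] in the product of the two ordinary generating functions.
Σ = 1·0 + 2·0 + 3·0 + 4·0 + 5·0 + 6·0 + 7·0 + 8·24 + 9·6 + 10·2 + 11·1 + 12·1 = 289.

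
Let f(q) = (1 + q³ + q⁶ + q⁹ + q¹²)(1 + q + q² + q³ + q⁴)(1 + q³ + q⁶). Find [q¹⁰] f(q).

6

(1 + q³ + q⁶ + q⁹ + q¹²) has coefficients 1,0,0,1,0,0,1,0,0,1,0 for degrees 0…10.
(1 + q + q² + q³ + q⁴) has coefficients 1,1,1,1,1,0,0,0,0,0,0 for degrees 0…10.
Finally multiplying by (1 + q³ + q⁶), the product of all factors after the first has coefficients 1,1,1,2,2,1,2,2,1,1,1 for degrees 0…10.
[q¹⁰] = 1·1 + 1·2 + 1·2 + 1·1 = 6.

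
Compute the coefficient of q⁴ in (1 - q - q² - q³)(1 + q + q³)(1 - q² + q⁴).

(1 - q - q² - q³) has coefficients 1,-1,-1,-1 for degrees 0…3.
(1 + q + q³) has coefficients 1,1,0,1,0 for degrees 0…4.
Finally multiplying by (1 - q² + q⁴), the product of all factors after the first has coefficients 1,1,-1,0,1 for degrees 0…4.
[q⁴] = 1·1 − 1·0 − 1·(-1) − 1·1 = 1.

1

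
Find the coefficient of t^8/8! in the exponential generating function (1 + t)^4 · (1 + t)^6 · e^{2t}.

49079936

The EGF product rule gives c_8 = Σ_{k_1+k_2+k_3=8} C(8; k_1,k_2,k_3) · ∏ g_i(k_i), where (1+t)^4 gives the falling factorial (4)_k; (1+t)^6 gives the falling factorial (6)_k; e^{2t} gives (2)^k.
g_1(k) for k = 0…8: 1, 4, 12, 24, 24, 0, 0, 0, 0.
g_2(k) for k = 0…8: 1, 6, 30, 120, 360, 720, 720, 0, 0.
g_3(k) for k = 0…8: 1, 2, 4, 8, 16, 32, 64, 128, 256.
First combine the last two factors: h(k) = Σ_j C(k,j)·g_2(j)·g_3(k−j) for k = 0…8: 1, 8, 58, 380, 2248, 12032, 58576, 261536, 1081600.
c_8 = Σ_k C(8,k)·g_1(k)·h(8−k) = 1·1·1081600 + 8·4·261536 + 28·12·58576 + 56·24·12032 + 70·24·2248 = 1081600 + 8369152 + 19681536 + 16171008 + 3776640 = 49079936.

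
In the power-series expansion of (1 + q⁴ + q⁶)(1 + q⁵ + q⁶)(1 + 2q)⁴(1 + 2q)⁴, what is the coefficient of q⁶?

(1 + q⁴ + q⁶) has coefficients 1,0,0,0,1,0,1 for degrees 0…6.
(1 + q⁵ + q⁶) has coefficients 1,0,0,0,0,1,1 for degrees 0…6.
Multiplying by (1 + 2q)⁴ gives running coefficients 1,8,24,32,16,1,9 for degrees 0…6.
Finally multiplying by (1 + 2q)⁴, the product of all factors after the first has coefficients 1,16,112,448,1120,1793,1809 for degrees 0…6.
[q⁶] = 1·1809 + 1·112 + 1·1 = 1922.

1922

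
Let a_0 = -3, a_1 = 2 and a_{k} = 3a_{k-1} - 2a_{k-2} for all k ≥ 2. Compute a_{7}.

The ordinary generating function has denominator 1 - 3q + 2q^2.
Iterating the recurrence: a_0,…,a_{7} = -3, 2, 12, 32, 72, 152, 312, 632.

632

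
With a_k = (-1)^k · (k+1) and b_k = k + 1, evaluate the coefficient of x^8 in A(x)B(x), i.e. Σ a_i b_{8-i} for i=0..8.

This is [x^8] in the product of the two ordinary generating functions.
Σ = 1·9 − 2·8 + 3·7 − 4·6 + 5·5 − 6·4 + 7·3 − 8·2 + 9·1 = 5.

5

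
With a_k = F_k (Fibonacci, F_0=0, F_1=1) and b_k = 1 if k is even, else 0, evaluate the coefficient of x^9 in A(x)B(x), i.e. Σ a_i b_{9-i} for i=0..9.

55

This is [x^9] in the product of the two ordinary generating functions.
Σ = 0·0 + 1·1 + 1·0 + 2·1 + 3·0 + 5·1 + 8·0 + 13·1 + 21·0 + 34·1 = 55.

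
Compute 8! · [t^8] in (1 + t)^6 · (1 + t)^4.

The EGF product rule gives c_8 = Σ_{k_1+k_2=8} C(8; k_1,k_2) · ∏ g_i(k_i), where (1+t)^6 gives the falling factorial (6)_k; (1+t)^4 gives the falling factorial (4)_k.
g_1(k) for k = 0…8: 1, 6, 30, 120, 360, 720, 720, 0, 0.
g_2(k) for k = 0…8: 1, 4, 12, 24, 24, 0, 0, 0, 0.
c_8 = Σ_k C(8,k)·g_1(k)·g_2(8−k) = 70·360·24 + 56·720·24 + 28·720·12 = 604800 + 967680 + 241920 = 1814400.

1814400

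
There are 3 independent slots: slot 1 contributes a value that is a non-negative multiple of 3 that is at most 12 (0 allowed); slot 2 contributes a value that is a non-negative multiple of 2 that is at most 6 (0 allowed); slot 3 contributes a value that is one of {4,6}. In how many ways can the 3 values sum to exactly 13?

The generating function for the choices is (1 + z^3 + z^6 + z^9 + z^12)·(1 + z^2 + z^4 + z^6)·(z^4 + z^6); the count is [z^13].
(1 + z^3 + z^6 + z^9 + z^12) has coefficients 1,0,0,1,0,0,1,0,0,1,0,0,1 for degrees 0…12.
(1 + z^2 + z^4 + z^6) has coefficients 1,0,1,0,1,0,1,0,0,0,0,0,0,0 for degrees 0…13.
Finally multiplying by (z^4 + z^6), the product of all factors after the first has coefficients 0,0,0,0,1,0,2,0,2,0,2,0,1,0 for degrees 0…13.
[z^13] = 1·0 + 1·2 + 1·0 + 1·1 + 1·0 = 3.

3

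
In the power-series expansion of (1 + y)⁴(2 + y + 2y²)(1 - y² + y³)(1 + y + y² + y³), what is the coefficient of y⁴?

(1 + y)⁴ has coefficients 1,4,6,4,1 for degrees 0…4.
(2 + y + 2y²) has coefficients 2,1,2,0,0 for degrees 0…4.
Multiplying by (1 - y² + y³) gives running coefficients 2,1,0,1,-1 for degrees 0…4.
Finally multiplying by (1 + y + y² + y³), the product of all factors after the first has coefficients 2,3,3,4,1 for degrees 0…4.
[y⁴] = 1·1 + 4·4 + 6·3 + 4·3 + 1·2 = 49.

49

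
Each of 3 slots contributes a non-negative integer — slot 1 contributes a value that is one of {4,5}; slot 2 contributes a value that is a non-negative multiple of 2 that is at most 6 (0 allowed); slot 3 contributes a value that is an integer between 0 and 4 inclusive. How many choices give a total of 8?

The generating function for the choices is (t⁴ + t⁵)·(1 + t² + t⁴ + t⁶)·(1 + t + t² + t³ + t⁴); the count is [t⁸].
(t⁴ + t⁵) has coefficients 0,0,0,0,1,1 for degrees 0…5.
(1 + t² + t⁴ + t⁶) has coefficients 1,0,1,0,1,0,1,0,0 for degrees 0…8.
Finally multiplying by (1 + t + t² + t³ + t⁴), the product of all factors after the first has coefficients 1,1,2,2,3,2,3,2,2 for degrees 0…8.
[t⁸] = 1·3 + 1·2 = 5.

5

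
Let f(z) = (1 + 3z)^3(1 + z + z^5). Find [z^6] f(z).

(1 + 3z)^3 has coefficients 1,9,27,27 for degrees 0…3.
(1 + z + z^5) has coefficients 1,1,0,0,0,1,0 for degrees 0…6.
[z^6] = 1·0 + 9·1 + 27·0 + 27·0 = 9.

9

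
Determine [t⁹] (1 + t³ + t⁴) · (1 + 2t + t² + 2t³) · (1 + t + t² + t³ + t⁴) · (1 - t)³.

4

(1 + t³ + t⁴) has coefficients 1,0,0,1,1 for degrees 0…4.
(1 + 2t + t² + 2t³) has coefficients 1,2,1,2,0,0,0,0,0,0 for degrees 0…9.
Multiplying by (1 + t + t² + t³ + t⁴) gives running coefficients 1,3,4,6,6,5,3,2,0,0 for degrees 0…9.
Finally multiplying by (1 - t)³, the product of all factors after the first has coefficients 1,0,-2,2,-3,1,0,2,-2,3 for degrees 0…9.
[t⁹] = 1·3 + 1·0 + 1·1 = 4.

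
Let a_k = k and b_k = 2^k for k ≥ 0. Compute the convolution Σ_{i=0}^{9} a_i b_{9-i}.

1013

This is [x^9] in the product of the two ordinary generating functions.
Σ = 0·512 + 1·256 + 2·128 + 3·64 + 4·32 + 5·16 + 6·8 + 7·4 + 8·2 + 9·1 = 1013.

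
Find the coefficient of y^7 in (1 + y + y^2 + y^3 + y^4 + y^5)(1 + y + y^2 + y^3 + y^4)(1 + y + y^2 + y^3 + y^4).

(1 + y + y^2 + y^3 + y^4 + y^5) has coefficients 1,1,1,1,1,1 for degrees 0…5.
(1 + y + y^2 + y^3 + y^4) has coefficients 1,1,1,1,1,0,0,0 for degrees 0…7.
Finally multiplying by (1 + y + y^2 + y^3 + y^4), the product of all factors after the first has coefficients 1,2,3,4,5,4,3,2 for degrees 0…7.
[y^7] = 1·2 + 1·3 + 1·4 + 1·5 + 1·4 + 1·3 = 21.

21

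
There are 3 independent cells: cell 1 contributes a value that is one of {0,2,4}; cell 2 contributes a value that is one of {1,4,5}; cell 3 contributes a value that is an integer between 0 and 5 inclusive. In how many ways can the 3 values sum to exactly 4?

The generating function for the choices is (1 + x² + x⁴)·(x + x⁴ + x⁵)·(1 + x + x² + x³ + x⁴ + x⁵); the count is [x⁴].
(1 + x² + x⁴) has coefficients 1,0,1,0,1 for degrees 0…4.
(x + x⁴ + x⁵) has coefficients 0,1,0,0,1 for degrees 0…4.
Finally multiplying by (1 + x + x² + x³ + x⁴ + x⁵), the product of all factors after the first has coefficients 0,1,1,1,2 for degrees 0…4.
[x⁴] = 1·2 + 1·1 + 1·0 = 3.

3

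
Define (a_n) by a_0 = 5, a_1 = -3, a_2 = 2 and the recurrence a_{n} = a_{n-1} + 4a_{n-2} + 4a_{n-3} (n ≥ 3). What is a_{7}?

The ordinary generating function has denominator 1 - x - 4x^2 - 4x^3.
Iterating the recurrence: a_0,…,a_{7} = 5, -3, 2, 10, 6, 54, 118, 358.

358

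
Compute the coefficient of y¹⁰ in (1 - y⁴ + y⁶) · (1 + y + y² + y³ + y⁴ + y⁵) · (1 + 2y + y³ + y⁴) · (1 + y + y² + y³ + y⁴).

(1 - y⁴ + y⁶) has coefficients 1,0,0,0,-1,0,1 for degrees 0…6.
(1 + y + y² + y³ + y⁴ + y⁵) has coefficients 1,1,1,1,1,1,0,0,0,0,0 for degrees 0…10.
Multiplying by (1 + 2y + y³ + y⁴) gives running coefficients 1,3,3,4,5,5,4,2,2,1,0 for degrees 0…10.
Finally multiplying by (1 + y + y² + y³ + y⁴), the product of all factors after the first has coefficients 1,4,7,11,16,20,21,20,18,14,9 for degrees 0…10.
[y¹⁰] = 1·9 − 1·21 + 1·16 = 4.

4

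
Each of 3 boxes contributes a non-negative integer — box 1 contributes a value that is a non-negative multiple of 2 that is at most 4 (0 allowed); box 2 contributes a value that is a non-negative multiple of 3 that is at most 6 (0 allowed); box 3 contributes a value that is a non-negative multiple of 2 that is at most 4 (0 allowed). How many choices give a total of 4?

3

The generating function for the choices is (1 + x² + x⁴)·(1 + x³ + x⁶)·(1 + x² + x⁴); the count is [x⁴].
(1 + x² + x⁴) has coefficients 1,0,1,0,1 for degrees 0…4.
(1 + x³ + x⁶) has coefficients 1,0,0,1,0 for degrees 0…4.
Finally multiplying by (1 + x² + x⁴), the product of all factors after the first has coefficients 1,0,1,1,1 for degrees 0…4.
[x⁴] = 1·1 + 1·1 + 1·1 = 3.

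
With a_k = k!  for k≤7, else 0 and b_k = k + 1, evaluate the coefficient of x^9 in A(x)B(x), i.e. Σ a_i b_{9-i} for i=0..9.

18821

The convolution is the t^9 coefficient of A(t)B(t).
Σ = 1·10 + 1·9 + 2·8 + 6·7 + 24·6 + 120·5 + 720·4 + 5040·3 + 0·2 + 0·1 = 18821.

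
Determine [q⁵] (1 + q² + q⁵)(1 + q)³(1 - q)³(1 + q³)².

(1 + q² + q⁵) has coefficients 1,0,1,0,0,1 for degrees 0…5.
(1 + q)³ has coefficients 1,3,3,1,0,0 for degrees 0…5.
Multiplying by (1 - q)³ gives running coefficients 1,0,-3,0,3,0 for degrees 0…5.
Finally multiplying by (1 + q³)², the product of all factors after the first has coefficients 1,0,-3,2,3,-6 for degrees 0…5.
[q⁵] = 1·(-6) + 1·2 + 1·1 = -3.

-3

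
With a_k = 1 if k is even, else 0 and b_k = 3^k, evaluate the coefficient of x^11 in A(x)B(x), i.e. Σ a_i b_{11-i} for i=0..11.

199290

The convolution is the t^11 coefficient of A(t)B(t).
Σ = 1·177147 + 0·59049 + 1·19683 + 0·6561 + 1·2187 + 0·729 + 1·243 + 0·81 + 1·27 + 0·9 + 1·3 + 0·1 = 199290.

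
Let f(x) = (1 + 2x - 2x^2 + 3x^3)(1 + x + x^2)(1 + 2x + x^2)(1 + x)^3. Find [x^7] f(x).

56

(1 + 2x - 2x^2 + 3x^3) has coefficients 1,2,-2,3 for degrees 0…3.
(1 + x + x^2) has coefficients 1,1,1,0,0,0,0,0 for degrees 0…7.
Multiplying by (1 + 2x + x^2) gives running coefficients 1,3,4,3,1,0,0,0 for degrees 0…7.
Finally multiplying by (1 + x)^3, the product of all factors after the first has coefficients 1,6,16,25,25,16,6,1 for degrees 0…7.
[x^7] = 1·1 + 2·6 − 2·16 + 3·25 = 56.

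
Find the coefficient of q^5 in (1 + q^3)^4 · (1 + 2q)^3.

48

(1 + q^3)^4 has coefficients 1,0,0,4,0,0 for degrees 0…5.
(1 + 2q)^3 has coefficients 1,6,12,8,0,0 for degrees 0…5.
[q^5] = 1·0 + 4·12 = 48.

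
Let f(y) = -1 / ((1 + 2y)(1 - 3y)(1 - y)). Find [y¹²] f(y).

-479389

Partial fractions give a closed form: a_n = (-4/15)·(-2)^n + (-9/10)·3^n + (1/6)·1^n.
At n = 12: a_12 = -479389.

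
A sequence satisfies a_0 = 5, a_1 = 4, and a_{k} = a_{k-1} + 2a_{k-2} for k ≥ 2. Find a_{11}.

The ordinary generating function has denominator 1 - x - 2x^2.
Iterating the recurrence: a_0,…,a_{11} = 5, 4, 14, 22, 50, 94, 194, 382, 770, 1534, 3074, 6142.

6142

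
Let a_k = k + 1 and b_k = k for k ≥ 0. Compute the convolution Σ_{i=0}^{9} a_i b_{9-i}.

165

Write out a_i and b_{9-i} for i = 0,…,9 and sum the products.
Σ = 1·9 + 2·8 + 3·7 + 4·6 + 5·5 + 6·4 + 7·3 + 8·2 + 9·1 + 10·0 = 165.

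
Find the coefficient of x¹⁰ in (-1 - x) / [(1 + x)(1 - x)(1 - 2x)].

-2047

Partial fractions give a closed form: a_n = (1)·1^n + (-2)·2^n.
At n = 10: a_10 = -2047.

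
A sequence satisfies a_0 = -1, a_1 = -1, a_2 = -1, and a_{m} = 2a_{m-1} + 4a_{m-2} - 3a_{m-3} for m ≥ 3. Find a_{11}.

The ordinary generating function has denominator 1 - 2z - 4z^2 + 3z^3.
Iterating the recurrence: a_0,…,a_{11} = -1, -1, -1, -3, -7, -23, -65, -201, -593, -1795, -5359, -16119.

-16119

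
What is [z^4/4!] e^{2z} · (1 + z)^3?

304

The EGF product rule gives c_4 = Σ_{k_1+k_2=4} C(4; k_1,k_2) · ∏ g_i(k_i), where e^{2z} gives (2)^k; (1+z)^3 gives the falling factorial (3)_k.
g_1(k) for k = 0…4: 1, 2, 4, 8, 16.
g_2(k) for k = 0…4: 1, 3, 6, 6, 0.
c_4 = Σ_k C(4,k)·g_1(k)·g_2(4−k) = 4·2·6 + 6·4·6 + 4·8·3 + 1·16·1 = 48 + 144 + 96 + 16 = 304.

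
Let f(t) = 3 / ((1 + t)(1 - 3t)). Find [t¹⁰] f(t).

Partial fractions give a closed form: a_n = (3/4)·(-1)^n + (9/4)·3^n.
At n = 10: a_10 = 132861.

132861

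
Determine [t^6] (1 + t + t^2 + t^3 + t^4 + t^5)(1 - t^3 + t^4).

0

(1 + t + t^2 + t^3 + t^4 + t^5) has coefficients 1,1,1,1,1,1 for degrees 0…5.
(1 - t^3 + t^4) has coefficients 1,0,0,-1,1,0,0 for degrees 0…6.
[t^6] = 1·0 + 1·0 + 1·1 + 1·(-1) + 1·0 + 1·0 = 0.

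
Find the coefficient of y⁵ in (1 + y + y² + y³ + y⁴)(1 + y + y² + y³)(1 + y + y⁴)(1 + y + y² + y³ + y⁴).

33

(1 + y + y² + y³ + y⁴) has coefficients 1,1,1,1,1 for degrees 0…4.
(1 + y + y² + y³) has coefficients 1,1,1,1,0,0 for degrees 0…5.
Multiplying by (1 + y + y⁴) gives running coefficients 1,2,2,2,2,1 for degrees 0…5.
Finally multiplying by (1 + y + y² + y³ + y⁴), the product of all factors after the first has coefficients 1,3,5,7,9,9 for degrees 0…5.
[y⁵] = 1·9 + 1·9 + 1·7 + 1·5 + 1·3 = 33.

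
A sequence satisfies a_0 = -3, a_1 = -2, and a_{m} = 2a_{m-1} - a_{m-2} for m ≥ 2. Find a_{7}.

The ordinary generating function has denominator 1 - 2y + y^2.
Iterating the recurrence: a_0,…,a_{7} = -3, -2, -1, 0, 1, 2, 3, 4.

4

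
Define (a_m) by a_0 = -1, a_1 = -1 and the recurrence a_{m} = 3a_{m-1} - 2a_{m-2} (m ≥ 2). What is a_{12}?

The ordinary generating function has denominator 1 - 3t + 2t^2.
Iterating the recurrence: a_0,…,a_{12} = -1, -1, -1, -1, -1, -1, -1, -1, -1, -1, -1, -1, -1.

-1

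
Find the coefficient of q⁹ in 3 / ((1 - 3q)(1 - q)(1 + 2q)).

52734

Partial fractions give a closed form: a_n = (27/10)·3^n + (-1/2)·1^n + (4/5)·(-2)^n.
At n = 9: a_9 = 52734.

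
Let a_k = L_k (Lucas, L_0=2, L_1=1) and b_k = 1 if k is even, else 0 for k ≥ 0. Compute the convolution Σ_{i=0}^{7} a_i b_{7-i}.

45

Write out a_i and b_{7-i} for i = 0,…,7 and sum the products.
Σ = 2·0 + 1·1 + 3·0 + 4·1 + 7·0 + 11·1 + 18·0 + 29·1 = 45.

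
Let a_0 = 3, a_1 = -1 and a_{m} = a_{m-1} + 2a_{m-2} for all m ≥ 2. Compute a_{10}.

The ordinary generating function has denominator 1 - t - 2t^2.
Iterating the recurrence: a_0,…,a_{10} = 3, -1, 5, 3, 13, 19, 45, 83, 173, 339, 685.

685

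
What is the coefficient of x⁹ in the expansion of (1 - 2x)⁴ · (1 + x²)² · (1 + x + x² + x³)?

40

(1 - 2x)⁴ has coefficients 1,-8,24,-32,16 for degrees 0…4.
(1 + x²)² has coefficients 1,0,2,0,1,0,0,0,0,0 for degrees 0…9.
Finally multiplying by (1 + x + x² + x³), the product of all factors after the first has coefficients 1,1,3,3,3,3,1,1,0,0 for degrees 0…9.
[x⁹] = 1·0 − 8·0 + 24·1 − 32·1 + 16·3 = 40.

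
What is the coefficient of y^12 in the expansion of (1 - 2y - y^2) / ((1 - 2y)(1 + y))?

The denominator gives the recurrence a_n = a_(n−1) + 2a_(n−2) for n ≥ 3; the numerator fixes a_0 = 1, a_1 = -1, a_2 = 0.
Iterating: 1, -1, 0, -2, -2, -6, -10, -22, -42, -86, -170, -342, -682, so a_12 = -682.

-682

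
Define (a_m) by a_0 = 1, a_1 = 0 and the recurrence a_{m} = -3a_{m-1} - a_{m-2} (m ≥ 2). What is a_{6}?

-55

The ordinary generating function has denominator 1 + 3q + q^2.
Iterating the recurrence: a_0,…,a_{6} = 1, 0, -1, 3, -8, 21, -55.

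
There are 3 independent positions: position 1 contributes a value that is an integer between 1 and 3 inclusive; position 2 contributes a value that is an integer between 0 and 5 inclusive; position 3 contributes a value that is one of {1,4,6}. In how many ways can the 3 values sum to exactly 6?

5

The generating function for the choices is (z + z² + z³)·(1 + z + z² + z³ + z⁴ + z⁵)·(z + z⁴ + z⁶); the count is [z⁶].
(z + z² + z³) has coefficients 0,1,1,1 for degrees 0…3.
(1 + z + z² + z³ + z⁴ + z⁵) has coefficients 1,1,1,1,1,1,0 for degrees 0…6.
Finally multiplying by (z + z⁴ + z⁶), the product of all factors after the first has coefficients 0,1,1,1,2,2,3 for degrees 0…6.
[z⁶] = 1·2 + 1·2 + 1·1 = 5.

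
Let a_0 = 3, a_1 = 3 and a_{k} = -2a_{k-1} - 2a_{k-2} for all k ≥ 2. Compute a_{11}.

288

The ordinary generating function has denominator 1 + 2t + 2t^2.
Iterating the recurrence: a_0,…,a_{11} = 3, 3, -12, 18, -12, -12, 48, -72, 48, 48, -192, 288.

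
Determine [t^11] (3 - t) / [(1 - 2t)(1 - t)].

10238

Partial fractions give a closed form: a_n = (5)·2^n + (-2)·1^n.
At n = 11: a_11 = 10238.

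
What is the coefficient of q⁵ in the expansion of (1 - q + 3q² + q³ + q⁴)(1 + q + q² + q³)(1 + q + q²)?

13

(1 - q + 3q² + q³ + q⁴) has coefficients 1,-1,3,1,1 for degrees 0…4.
(1 + q + q² + q³) has coefficients 1,1,1,1,0,0 for degrees 0…5.
Finally multiplying by (1 + q + q²), the product of all factors after the first has coefficients 1,2,3,3,2,1 for degrees 0…5.
[q⁵] = 1·1 − 1·2 + 3·3 + 1·3 + 1·2 = 13.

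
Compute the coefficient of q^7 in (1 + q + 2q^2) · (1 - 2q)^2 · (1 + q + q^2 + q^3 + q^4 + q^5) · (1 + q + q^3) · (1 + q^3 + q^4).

(1 + q + 2q^2) has coefficients 1,1,2 for degrees 0…2.
(1 - 2q)^2 has coefficients 1,-4,4,0,0,0,0,0 for degrees 0…7.
Multiplying by (1 + q + q^2 + q^3 + q^4 + q^5) gives running coefficients 1,-3,1,1,1,1,0,4 for degrees 0…7.
Multiplying by (1 + q + q^3) gives running coefficients 1,-2,-2,3,-1,3,2,5 for degrees 0…7.
Finally multiplying by (1 + q^3 + q^4), the product of all factors after the first has coefficients 1,-2,-2,4,-2,-1,3,7 for degrees 0…7.
[q^7] = 1·7 + 1·3 + 2·(-1) = 8.

8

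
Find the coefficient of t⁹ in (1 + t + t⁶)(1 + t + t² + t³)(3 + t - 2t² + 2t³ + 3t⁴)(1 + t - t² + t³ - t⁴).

(1 + t + t⁶) has coefficients 1,1,0,0,0,0,1 for degrees 0…6.
(1 + t + t² + t³) has coefficients 1,1,1,1,0,0,0,0,0,0 for degrees 0…9.
Multiplying by (3 + t - 2t² + 2t³ + 3t⁴) gives running coefficients 3,4,2,4,4,3,5,3,0,0 for degrees 0…9.
Finally multiplying by (1 + t - t² + t³ - t⁴), the product of all factors after the first has coefficients 3,7,3,5,7,1,6,5,-3,-1 for degrees 0…9.
[t⁹] = 1·(-1) + 1·(-3) + 1·5 = 1.

1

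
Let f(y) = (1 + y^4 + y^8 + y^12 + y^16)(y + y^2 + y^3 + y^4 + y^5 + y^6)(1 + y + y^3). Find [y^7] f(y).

(1 + y^4 + y^8 + y^12 + y^16) has coefficients 1,0,0,0,1,0,0,0 for degrees 0…7.
(y + y^2 + y^3 + y^4 + y^5 + y^6) has coefficients 0,1,1,1,1,1,1,0 for degrees 0…7.
Finally multiplying by (1 + y + y^3), the product of all factors after the first has coefficients 0,1,2,2,3,3,3,2 for degrees 0…7.
[y^7] = 1·2 + 1·2 = 4.

4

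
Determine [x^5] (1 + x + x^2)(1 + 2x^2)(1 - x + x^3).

1

(1 + x + x^2) has coefficients 1,1,1 for degrees 0…2.
(1 + 2x^2) has coefficients 1,0,2,0,0,0 for degrees 0…5.
Finally multiplying by (1 - x + x^3), the product of all factors after the first has coefficients 1,-1,2,-1,0,2 for degrees 0…5.
[x^5] = 1·2 + 1·0 + 1·(-1) = 1.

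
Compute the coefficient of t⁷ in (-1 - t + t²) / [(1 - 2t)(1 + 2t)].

The denominator gives the recurrence a_n = 4a_(n−2) for n ≥ 3; the numerator fixes a_0 = -1, a_1 = -1, a_2 = -3.
Iterating: -1, -1, -3, -4, -12, -16, -48, -64, so a_7 = -64.

-64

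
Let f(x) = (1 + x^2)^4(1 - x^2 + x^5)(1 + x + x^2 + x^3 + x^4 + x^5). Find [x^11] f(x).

(1 + x^2)^4 has coefficients 1,0,4,0,6,0,4,0,1 for degrees 0…8.
(1 - x^2 + x^5) has coefficients 1,0,-1,0,0,1,0,0,0,0,0,0 for degrees 0…11.
Finally multiplying by (1 + x + x^2 + x^3 + x^4 + x^5), the product of all factors after the first has coefficients 1,1,0,0,0,1,0,0,1,1,1,0 for degrees 0…11.
[x^11] = 1·0 + 4·1 + 6·0 + 4·1 + 1·0 = 8.

8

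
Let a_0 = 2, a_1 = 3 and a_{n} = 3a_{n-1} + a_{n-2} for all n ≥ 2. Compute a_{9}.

46764

The ordinary generating function has denominator 1 - 3x - x^2.
Iterating the recurrence: a_0,…,a_{9} = 2, 3, 11, 36, 119, 393, 1298, 4287, 14159, 46764.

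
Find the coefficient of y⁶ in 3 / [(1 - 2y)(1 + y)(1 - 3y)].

Partial fractions give a closed form: a_n = (-4)·2^n + (1/4)·(-1)^n + (27/4)·3^n.
At n = 6: a_6 = 4665.

4665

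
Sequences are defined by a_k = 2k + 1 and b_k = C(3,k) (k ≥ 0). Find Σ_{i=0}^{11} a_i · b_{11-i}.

This is [x^11] in the product of the two ordinary generating functions.
Σ = 1·0 + 3·0 + 5·0 + 7·0 + 9·0 + 11·0 + 13·0 + 15·0 + 17·1 + 19·3 + 21·3 + 23·1 = 160.

160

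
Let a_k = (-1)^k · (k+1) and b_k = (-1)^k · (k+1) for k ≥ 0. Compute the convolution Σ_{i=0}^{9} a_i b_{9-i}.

Write out a_i and b_{9-i} for i = 0,…,9 and sum the products.
Σ = 1·(-10) − 2·9 + 3·(-8) − 4·7 + 5·(-6) − 6·5 + 7·(-4) − 8·3 + 9·(-2) − 10·1 = -220.

-220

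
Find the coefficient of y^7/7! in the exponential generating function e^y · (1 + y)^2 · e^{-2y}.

The EGF product rule gives c_7 = Σ_{k_1+k_2+k_3=7} C(7; k_1,k_2,k_3) · ∏ g_i(k_i), where e^y gives (1)^k; (1+y)^2 gives the falling factorial (2)_k; e^{-2y} gives (-2)^k.
g_1(k) for k = 0…7: 1, 1, 1, 1, 1, 1, 1, 1.
g_2(k) for k = 0…7: 1, 2, 2, 0, 0, 0, 0, 0.
g_3(k) for k = 0…7: 1, -2, 4, -8, 16, -32, 64, -128.
First combine the last two factors: h(k) = Σ_j C(k,j)·g_2(j)·g_3(k−j) for k = 0…7: 1, 0, -2, 4, 0, -32, 160, -576.
c_7 = Σ_k C(7,k)·g_1(k)·h(7−k) = 1·1·(-576) + 7·1·160 + 21·1·(-32) + 35·1·4 + 21·1·(-2) + 1·1·1 = −576 + 1120 − 672 + 140 − 42 + 1 = -29.

-29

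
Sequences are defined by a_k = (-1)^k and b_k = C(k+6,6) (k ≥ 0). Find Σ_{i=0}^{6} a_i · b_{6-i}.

Write out a_i and b_{6-i} for i = 0,…,6 and sum the products.
Σ = 1·924 − 1·462 + 1·210 − 1·84 + 1·28 − 1·7 + 1·1 = 610.

610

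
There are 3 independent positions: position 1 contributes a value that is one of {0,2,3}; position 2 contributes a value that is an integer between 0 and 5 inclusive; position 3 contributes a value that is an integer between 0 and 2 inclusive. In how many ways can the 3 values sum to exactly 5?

The generating function for the choices is (1 + q^2 + q^3)·(1 + q + q^2 + q^3 + q^4 + q^5)·(1 + q + q^2); the count is [q^5].
(1 + q^2 + q^3) has coefficients 1,0,1,1 for degrees 0…3.
(1 + q + q^2 + q^3 + q^4 + q^5) has coefficients 1,1,1,1,1,1 for degrees 0…5.
Finally multiplying by (1 + q + q^2), the product of all factors after the first has coefficients 1,2,3,3,3,3 for degrees 0…5.
[q^5] = 1·3 + 1·3 + 1·3 = 9.

9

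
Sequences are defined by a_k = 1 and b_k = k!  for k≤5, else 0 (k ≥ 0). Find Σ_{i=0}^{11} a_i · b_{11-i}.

154

Write out a_i and b_{11-i} for i = 0,…,11 and sum the products.
Σ = 1·0 + 1·0 + 1·0 + 1·0 + 1·0 + 1·0 + 1·120 + 1·24 + 1·6 + 1·2 + 1·1 + 1·1 = 154.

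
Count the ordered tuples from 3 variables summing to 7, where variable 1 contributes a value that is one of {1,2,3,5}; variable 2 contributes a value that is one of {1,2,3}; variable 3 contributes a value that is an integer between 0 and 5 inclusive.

The generating function for the choices is (t + t² + t³ + t⁵)·(t + t² + t³)·(1 + t + t² + t³ + t⁴ + t⁵); the count is [t⁷].
(t + t² + t³ + t⁵) has coefficients 0,1,1,1,0,1 for degrees 0…5.
(t + t² + t³) has coefficients 0,1,1,1,0,0,0,0 for degrees 0…7.
Finally multiplying by (1 + t + t² + t³ + t⁴ + t⁵), the product of all factors after the first has coefficients 0,1,2,3,3,3,3,2 for degrees 0…7.
[t⁷] = 1·3 + 1·3 + 1·3 + 1·2 = 11.

11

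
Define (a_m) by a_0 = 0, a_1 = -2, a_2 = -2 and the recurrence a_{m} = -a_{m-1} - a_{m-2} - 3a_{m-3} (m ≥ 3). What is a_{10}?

-50

The ordinary generating function has denominator 1 + y + y^2 + 3y^3.
Iterating the recurrence: a_0,…,a_{10} = 0, -2, -2, 4, 4, -2, -14, 4, 16, 22, -50.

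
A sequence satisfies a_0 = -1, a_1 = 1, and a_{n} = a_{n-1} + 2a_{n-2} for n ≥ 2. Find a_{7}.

1

The ordinary generating function has denominator 1 - y - 2y^2.
Iterating the recurrence: a_0,…,a_{7} = -1, 1, -1, 1, -1, 1, -1, 1.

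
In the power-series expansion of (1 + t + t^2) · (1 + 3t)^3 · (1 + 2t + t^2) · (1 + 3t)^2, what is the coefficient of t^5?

(1 + t + t^2) has coefficients 1,1,1 for degrees 0…2.
(1 + 3t)^3 has coefficients 1,9,27,27,0,0 for degrees 0…5.
Multiplying by (1 + 2t + t^2) gives running coefficients 1,11,46,90,81,27 for degrees 0…5.
Finally multiplying by (1 + 3t)^2, the product of all factors after the first has coefficients 1,17,121,465,1035,1323 for degrees 0…5.
[t^5] = 1·1323 + 1·1035 + 1·465 = 2823.

2823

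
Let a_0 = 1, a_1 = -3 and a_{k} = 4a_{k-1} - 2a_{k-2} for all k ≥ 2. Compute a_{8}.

-23408

The ordinary generating function has denominator 1 - 4t + 2t^2.
Iterating the recurrence: a_0,…,a_{8} = 1, -3, -14, -50, -172, -588, -2008, -6856, -23408.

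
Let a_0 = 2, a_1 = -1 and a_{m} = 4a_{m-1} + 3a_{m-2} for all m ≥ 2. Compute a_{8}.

The ordinary generating function has denominator 1 - 4q - 3q^2.
Iterating the recurrence: a_0,…,a_{8} = 2, -1, 2, 5, 26, 119, 554, 2573, 11954.

11954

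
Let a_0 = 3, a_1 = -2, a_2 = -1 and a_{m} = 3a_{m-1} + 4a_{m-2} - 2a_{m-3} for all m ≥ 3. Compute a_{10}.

-191843

The ordinary generating function has denominator 1 - 3t - 4t^2 + 2t^3.
Iterating the recurrence: a_0,…,a_{10} = 3, -2, -1, -17, -51, -219, -827, -3255, -12635, -49271, -191843.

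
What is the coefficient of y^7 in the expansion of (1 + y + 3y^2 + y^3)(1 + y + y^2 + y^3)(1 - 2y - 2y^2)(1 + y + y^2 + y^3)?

-62

(1 + y + 3y^2 + y^3) has coefficients 1,1,3,1 for degrees 0…3.
(1 + y + y^2 + y^3) has coefficients 1,1,1,1,0,0,0,0 for degrees 0…7.
Multiplying by (1 - 2y - 2y^2) gives running coefficients 1,-1,-3,-3,-4,-2,0,0 for degrees 0…7.
Finally multiplying by (1 + y + y^2 + y^3), the product of all factors after the first has coefficients 1,0,-3,-6,-11,-12,-9,-6 for degrees 0…7.
[y^7] = 1·(-6) + 1·(-9) + 3·(-12) + 1·(-11) = -62.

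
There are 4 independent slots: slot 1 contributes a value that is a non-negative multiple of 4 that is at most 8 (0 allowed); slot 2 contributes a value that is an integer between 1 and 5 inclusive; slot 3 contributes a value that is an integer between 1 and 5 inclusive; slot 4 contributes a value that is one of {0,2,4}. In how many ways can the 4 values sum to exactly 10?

The generating function for the choices is (1 + z⁴ + z⁸)·(z + z² + z³ + z⁴ + z⁵)·(z + z² + z³ + z⁴ + z⁵)·(1 + z² + z⁴); the count is [z¹⁰].
(1 + z⁴ + z⁸) has coefficients 1,0,0,0,1,0,0,0,1 for degrees 0…8.
(z + z² + z³ + z⁴ + z⁵) has coefficients 0,1,1,1,1,1,0,0,0,0,0 for degrees 0…10.
Multiplying by (z + z² + z³ + z⁴ + z⁵) gives running coefficients 0,0,1,2,3,4,5,4,3,2,1 for degrees 0…10.
Finally multiplying by (1 + z² + z⁴), the product of all factors after the first has coefficients 0,0,1,2,4,6,9,10,11,10,9 for degrees 0…10.
[z¹⁰] = 1·9 + 1·9 + 1·1 = 19.

19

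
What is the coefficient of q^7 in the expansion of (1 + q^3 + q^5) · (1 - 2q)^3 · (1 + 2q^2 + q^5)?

50

(1 + q^3 + q^5) has coefficients 1,0,0,1,0,1 for degrees 0…5.
(1 - 2q)^3 has coefficients 1,-6,12,-8,0,0,0,0 for degrees 0…7.
Finally multiplying by (1 + 2q^2 + q^5), the product of all factors after the first has coefficients 1,-6,14,-20,24,-15,-6,12 for degrees 0…7.
[q^7] = 1·12 + 1·24 + 1·14 = 50.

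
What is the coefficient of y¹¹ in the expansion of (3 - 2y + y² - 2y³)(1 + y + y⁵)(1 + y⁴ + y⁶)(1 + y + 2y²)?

(3 - 2y + y² - 2y³) has coefficients 3,-2,1,-2 for degrees 0…3.
(1 + y + y⁵) has coefficients 1,1,0,0,0,1,0,0,0,0,0,0 for degrees 0…11.
Multiplying by (1 + y⁴ + y⁶) gives running coefficients 1,1,0,0,1,2,1,1,0,1,0,1 for degrees 0…11.
Finally multiplying by (1 + y + 2y²), the product of all factors after the first has coefficients 1,2,3,2,1,3,5,6,3,3,1,3 for degrees 0…11.
[y¹¹] = 3·3 − 2·1 + 1·3 − 2·3 = 4.

4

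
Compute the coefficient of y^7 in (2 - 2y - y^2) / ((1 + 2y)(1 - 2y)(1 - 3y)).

4645

Partial fractions give a closed form: a_n = (11/20)·(-2)^n + (-3/4)·2^n + (11/5)·3^n.
At n = 7: a_7 = 4645.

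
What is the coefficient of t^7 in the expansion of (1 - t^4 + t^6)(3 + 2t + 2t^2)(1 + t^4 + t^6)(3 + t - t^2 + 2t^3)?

(1 - t^4 + t^6) has coefficients 1,0,0,0,-1,0,1 for degrees 0…6.
(3 + 2t + 2t^2) has coefficients 3,2,2,0,0,0,0,0 for degrees 0…7.
Multiplying by (1 + t^4 + t^6) gives running coefficients 3,2,2,0,3,2,5,2 for degrees 0…7.
Finally multiplying by (3 + t - t^2 + 2t^3), the product of all factors after the first has coefficients 9,9,5,6,11,13,14,15 for degrees 0…7.
[t^7] = 1·15 − 1·6 + 1·9 = 18.

18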